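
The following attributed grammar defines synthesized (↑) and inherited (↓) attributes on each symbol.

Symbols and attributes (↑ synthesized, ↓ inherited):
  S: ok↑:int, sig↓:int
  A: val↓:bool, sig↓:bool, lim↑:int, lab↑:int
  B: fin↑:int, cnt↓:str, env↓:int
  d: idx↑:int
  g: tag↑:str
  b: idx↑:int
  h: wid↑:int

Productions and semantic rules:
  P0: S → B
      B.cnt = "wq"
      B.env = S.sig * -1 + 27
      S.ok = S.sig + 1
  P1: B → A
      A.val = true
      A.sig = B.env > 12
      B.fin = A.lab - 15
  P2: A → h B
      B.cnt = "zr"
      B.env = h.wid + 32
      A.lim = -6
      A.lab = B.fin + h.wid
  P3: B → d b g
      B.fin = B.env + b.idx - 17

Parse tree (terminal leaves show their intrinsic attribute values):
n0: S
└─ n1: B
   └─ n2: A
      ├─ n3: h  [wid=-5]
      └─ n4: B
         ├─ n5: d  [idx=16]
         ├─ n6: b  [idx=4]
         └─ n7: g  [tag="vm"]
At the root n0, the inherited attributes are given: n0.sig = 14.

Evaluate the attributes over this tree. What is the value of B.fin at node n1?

1. n0.sig = 14  [given at root]
2. n1.cnt = "wq"  ["wq"]
3. n1.env = 13  [S.sig * -1 + 27]
4. n2.val = true  [true]
5. n2.sig = true  [B.env > 12]
6. n3.wid = -5  [terminal]
7. n4.cnt = "zr"  ["zr"]
8. n4.env = 27  [h.wid + 32]
9. n5.idx = 16  [terminal]
10. n6.idx = 4  [terminal]
11. n7.tag = "vm"  [terminal]
12. n4.fin = 14  [B.env + b.idx - 17]
13. n2.lim = -6  [-6]
14. n2.lab = 9  [B.fin + h.wid]
15. n1.fin = -6  [A.lab - 15]
16. n0.ok = 15  [S.sig + 1]

-6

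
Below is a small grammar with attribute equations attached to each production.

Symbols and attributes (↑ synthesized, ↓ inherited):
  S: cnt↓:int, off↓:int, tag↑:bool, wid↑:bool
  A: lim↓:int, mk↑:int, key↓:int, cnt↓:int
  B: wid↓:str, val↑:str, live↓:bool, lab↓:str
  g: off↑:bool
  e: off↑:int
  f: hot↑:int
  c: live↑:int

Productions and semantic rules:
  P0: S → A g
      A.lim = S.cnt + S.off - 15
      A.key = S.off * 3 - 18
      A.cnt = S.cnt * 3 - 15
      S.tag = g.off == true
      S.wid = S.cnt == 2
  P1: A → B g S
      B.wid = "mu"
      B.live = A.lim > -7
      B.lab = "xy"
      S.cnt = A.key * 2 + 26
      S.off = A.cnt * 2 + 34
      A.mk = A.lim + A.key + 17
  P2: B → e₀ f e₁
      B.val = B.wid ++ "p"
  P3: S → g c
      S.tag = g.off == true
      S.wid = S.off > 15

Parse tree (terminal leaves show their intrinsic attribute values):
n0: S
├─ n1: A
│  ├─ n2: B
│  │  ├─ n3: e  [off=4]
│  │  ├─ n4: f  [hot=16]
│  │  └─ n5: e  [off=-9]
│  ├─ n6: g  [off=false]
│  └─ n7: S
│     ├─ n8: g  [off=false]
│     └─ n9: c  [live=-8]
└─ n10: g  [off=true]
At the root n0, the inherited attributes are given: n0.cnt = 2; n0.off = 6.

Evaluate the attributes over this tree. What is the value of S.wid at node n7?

1. n0.cnt = 2  [given at root]
2. n0.off = 6  [given at root]
3. n1.lim = -7  [S.cnt + S.off - 15]
4. n1.key = 0  [S.off * 3 - 18]
5. n1.cnt = -9  [S.cnt * 3 - 15]
6. n2.wid = "mu"  ["mu"]
7. n2.live = false  [A.lim > -7]
8. n2.lab = "xy"  ["xy"]
9. n3.off = 4  [terminal]
10. n4.hot = 16  [terminal]
11. n5.off = -9  [terminal]
12. n2.val = "mup"  [B.wid ++ "p"]
13. n6.off = false  [terminal]
14. n7.cnt = 26  [A.key * 2 + 26]
15. n7.off = 16  [A.cnt * 2 + 34]
16. n8.off = false  [terminal]
17. n9.live = -8  [terminal]
18. n7.tag = false  [g.off == true]
19. n7.wid = true  [S.off > 15]
20. n1.mk = 10  [A.lim + A.key + 17]
21. n10.off = true  [terminal]
22. n0.tag = true  [g.off == true]
23. n0.wid = true  [S.cnt == 2]

true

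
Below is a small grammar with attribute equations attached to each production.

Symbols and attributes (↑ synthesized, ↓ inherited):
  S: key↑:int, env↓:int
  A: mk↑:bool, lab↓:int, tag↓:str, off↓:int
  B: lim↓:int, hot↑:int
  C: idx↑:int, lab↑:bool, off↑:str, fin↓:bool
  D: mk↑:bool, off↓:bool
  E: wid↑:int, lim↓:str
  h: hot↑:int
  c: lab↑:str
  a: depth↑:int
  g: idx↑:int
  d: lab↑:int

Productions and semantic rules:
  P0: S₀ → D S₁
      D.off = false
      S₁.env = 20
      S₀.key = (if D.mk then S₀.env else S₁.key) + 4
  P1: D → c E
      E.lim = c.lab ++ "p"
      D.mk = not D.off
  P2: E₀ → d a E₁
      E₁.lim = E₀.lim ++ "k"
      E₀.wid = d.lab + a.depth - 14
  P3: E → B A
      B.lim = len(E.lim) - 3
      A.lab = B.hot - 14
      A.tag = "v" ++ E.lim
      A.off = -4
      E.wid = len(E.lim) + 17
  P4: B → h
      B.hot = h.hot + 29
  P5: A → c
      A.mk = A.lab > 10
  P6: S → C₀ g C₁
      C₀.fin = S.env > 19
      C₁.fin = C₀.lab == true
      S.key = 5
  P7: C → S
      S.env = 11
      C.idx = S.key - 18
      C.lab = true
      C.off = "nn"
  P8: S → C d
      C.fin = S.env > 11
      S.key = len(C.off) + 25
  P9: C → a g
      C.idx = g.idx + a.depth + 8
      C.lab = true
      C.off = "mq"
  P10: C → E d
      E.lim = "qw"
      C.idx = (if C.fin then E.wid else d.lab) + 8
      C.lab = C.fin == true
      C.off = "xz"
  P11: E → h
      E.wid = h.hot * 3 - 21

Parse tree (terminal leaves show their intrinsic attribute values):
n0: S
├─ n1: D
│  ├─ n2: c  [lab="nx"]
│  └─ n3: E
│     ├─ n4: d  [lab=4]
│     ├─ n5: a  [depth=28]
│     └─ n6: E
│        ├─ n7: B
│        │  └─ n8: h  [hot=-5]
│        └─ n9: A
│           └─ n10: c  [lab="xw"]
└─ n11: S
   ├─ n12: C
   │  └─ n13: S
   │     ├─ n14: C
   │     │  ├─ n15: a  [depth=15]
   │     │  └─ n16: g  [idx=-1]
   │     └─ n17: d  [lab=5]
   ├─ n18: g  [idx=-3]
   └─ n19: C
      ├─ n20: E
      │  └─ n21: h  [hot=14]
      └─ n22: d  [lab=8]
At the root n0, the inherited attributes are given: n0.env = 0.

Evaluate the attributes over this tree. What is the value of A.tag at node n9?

1. n0.env = 0  [given at root]
2. n1.off = false  [false]
3. n2.lab = "nx"  [terminal]
4. n3.lim = "nxp"  [c.lab ++ "p"]
5. n4.lab = 4  [terminal]
6. n5.depth = 28  [terminal]
7. n6.lim = "nxpk"  [E₀.lim ++ "k"]
8. n7.lim = 1  [len(E.lim) - 3]
9. n8.hot = -5  [terminal]
10. n7.hot = 24  [h.hot + 29]
11. n9.lab = 10  [B.hot - 14]
12. n9.tag = "vnxpk"  ["v" ++ E.lim]
13. n9.off = -4  [-4]
14. n10.lab = "xw"  [terminal]
15. n9.mk = false  [A.lab > 10]
16. n6.wid = 21  [len(E.lim) + 17]
17. n3.wid = 18  [d.lab + a.depth - 14]
18. n1.mk = true  [not D.off]
19. n11.env = 20  [20]
20. n12.fin = true  [S.env > 19]
21. n13.env = 11  [11]
22. n14.fin = false  [S.env > 11]
23. n15.depth = 15  [terminal]
24. n16.idx = -1  [terminal]
25. n14.idx = 22  [g.idx + a.depth + 8]
26. n14.lab = true  [true]
27. n14.off = "mq"  ["mq"]
28. n17.lab = 5  [terminal]
29. n13.key = 27  [len(C.off) + 25]
30. n12.idx = 9  [S.key - 18]
31. n12.lab = true  [true]
32. n12.off = "nn"  ["nn"]
33. n18.idx = -3  [terminal]
34. n19.fin = true  [C₀.lab == true]
35. n20.lim = "qw"  ["qw"]
36. n21.hot = 14  [terminal]
37. n20.wid = 21  [h.hot * 3 - 21]
38. n22.lab = 8  [terminal]
39. n19.idx = 29  [(if C.fin then E.wid else d.lab) + 8]
40. n19.lab = true  [C.fin == true]
41. n19.off = "xz"  ["xz"]
42. n11.key = 5  [5]
43. n0.key = 4  [(if D.mk then S₀.env else S₁.key) + 4]

"vnxpk"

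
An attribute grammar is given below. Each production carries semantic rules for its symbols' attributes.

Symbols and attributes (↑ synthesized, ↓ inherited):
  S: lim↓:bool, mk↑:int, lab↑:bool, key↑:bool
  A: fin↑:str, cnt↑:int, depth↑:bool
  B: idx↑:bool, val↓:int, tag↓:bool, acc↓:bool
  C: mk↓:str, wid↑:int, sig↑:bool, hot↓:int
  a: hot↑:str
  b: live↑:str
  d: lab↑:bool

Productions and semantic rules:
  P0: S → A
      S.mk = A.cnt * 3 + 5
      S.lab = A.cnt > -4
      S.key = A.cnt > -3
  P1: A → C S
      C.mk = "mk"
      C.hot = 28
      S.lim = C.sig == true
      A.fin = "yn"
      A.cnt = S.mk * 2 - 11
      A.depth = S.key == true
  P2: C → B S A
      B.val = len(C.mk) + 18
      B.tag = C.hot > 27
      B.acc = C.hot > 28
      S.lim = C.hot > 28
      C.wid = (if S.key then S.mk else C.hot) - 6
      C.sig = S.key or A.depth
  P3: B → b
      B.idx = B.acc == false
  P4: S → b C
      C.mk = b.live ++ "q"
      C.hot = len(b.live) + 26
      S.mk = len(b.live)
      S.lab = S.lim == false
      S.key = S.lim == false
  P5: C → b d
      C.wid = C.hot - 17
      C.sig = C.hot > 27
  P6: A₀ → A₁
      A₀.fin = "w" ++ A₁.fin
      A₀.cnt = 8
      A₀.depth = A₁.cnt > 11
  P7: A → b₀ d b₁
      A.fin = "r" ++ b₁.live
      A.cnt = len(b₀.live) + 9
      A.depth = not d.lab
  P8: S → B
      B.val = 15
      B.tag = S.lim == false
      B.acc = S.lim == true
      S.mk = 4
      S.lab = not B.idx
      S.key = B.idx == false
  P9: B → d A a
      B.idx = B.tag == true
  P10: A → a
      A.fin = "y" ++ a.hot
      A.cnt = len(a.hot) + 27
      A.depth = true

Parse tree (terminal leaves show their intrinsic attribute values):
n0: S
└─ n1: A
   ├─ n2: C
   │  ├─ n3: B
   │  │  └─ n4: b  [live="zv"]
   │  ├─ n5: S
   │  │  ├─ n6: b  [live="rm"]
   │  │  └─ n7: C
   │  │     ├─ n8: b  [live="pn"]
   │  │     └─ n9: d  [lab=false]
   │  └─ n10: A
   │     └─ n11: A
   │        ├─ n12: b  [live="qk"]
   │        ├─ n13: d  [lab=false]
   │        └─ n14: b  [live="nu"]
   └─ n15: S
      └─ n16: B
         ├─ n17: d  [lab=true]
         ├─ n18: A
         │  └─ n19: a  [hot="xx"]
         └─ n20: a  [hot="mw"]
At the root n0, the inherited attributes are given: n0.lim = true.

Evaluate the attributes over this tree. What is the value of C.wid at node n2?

-4

1. n0.lim = true  [given at root]
2. n2.mk = "mk"  ["mk"]
3. n2.hot = 28  [28]
4. n3.val = 20  [len(C.mk) + 18]
5. n3.tag = true  [C.hot > 27]
6. n3.acc = false  [C.hot > 28]
7. n4.live = "zv"  [terminal]
8. n3.idx = true  [B.acc == false]
9. n5.lim = false  [C.hot > 28]
10. n6.live = "rm"  [terminal]
11. n7.mk = "rmq"  [b.live ++ "q"]
12. n7.hot = 28  [len(b.live) + 26]
13. n8.live = "pn"  [terminal]
14. n9.lab = false  [terminal]
15. n7.wid = 11  [C.hot - 17]
16. n7.sig = true  [C.hot > 27]
17. n5.mk = 2  [len(b.live)]
18. n5.lab = true  [S.lim == false]
19. n5.key = true  [S.lim == false]
20. n12.live = "qk"  [terminal]
21. n13.lab = false  [terminal]
22. n14.live = "nu"  [terminal]
23. n11.fin = "rnu"  ["r" ++ b₁.live]
24. n11.cnt = 11  [len(b₀.live) + 9]
25. n11.depth = true  [not d.lab]
26. n10.fin = "wrnu"  ["w" ++ A₁.fin]
27. n10.cnt = 8  [8]
28. n10.depth = false  [A₁.cnt > 11]
29. n2.wid = -4  [(if S.key then S.mk else C.hot) - 6]
30. n2.sig = true  [S.key or A.depth]
31. n15.lim = true  [C.sig == true]
32. n16.val = 15  [15]
33. n16.tag = false  [S.lim == false]
34. n16.acc = true  [S.lim == true]
35. n17.lab = true  [terminal]
36. n19.hot = "xx"  [terminal]
37. n18.fin = "yxx"  ["y" ++ a.hot]
38. n18.cnt = 29  [len(a.hot) + 27]
39. n18.depth = true  [true]
40. n20.hot = "mw"  [terminal]
41. n16.idx = false  [B.tag == true]
42. n15.mk = 4  [4]
43. n15.lab = true  [not B.idx]
44. n15.key = true  [B.idx == false]
45. n1.fin = "yn"  ["yn"]
46. n1.cnt = -3  [S.mk * 2 - 11]
47. n1.depth = true  [S.key == true]
48. n0.mk = -4  [A.cnt * 3 + 5]
49. n0.lab = true  [A.cnt > -4]
50. n0.key = false  [A.cnt > -3]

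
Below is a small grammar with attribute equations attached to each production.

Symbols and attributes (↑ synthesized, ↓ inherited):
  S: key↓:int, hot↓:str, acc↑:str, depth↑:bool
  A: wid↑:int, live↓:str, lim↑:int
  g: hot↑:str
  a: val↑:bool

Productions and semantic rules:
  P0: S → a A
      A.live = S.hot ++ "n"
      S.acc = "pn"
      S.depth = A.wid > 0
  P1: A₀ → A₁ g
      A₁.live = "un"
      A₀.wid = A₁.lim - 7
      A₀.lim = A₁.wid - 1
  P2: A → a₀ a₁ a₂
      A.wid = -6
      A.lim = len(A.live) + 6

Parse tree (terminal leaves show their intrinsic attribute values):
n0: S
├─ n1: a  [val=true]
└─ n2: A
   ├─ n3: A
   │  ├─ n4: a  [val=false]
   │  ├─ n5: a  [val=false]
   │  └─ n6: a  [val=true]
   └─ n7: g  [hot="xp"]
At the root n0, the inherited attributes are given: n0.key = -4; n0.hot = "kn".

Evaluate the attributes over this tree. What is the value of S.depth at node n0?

true

1. n0.key = -4  [given at root]
2. n0.hot = "kn"  [given at root]
3. n1.val = true  [terminal]
4. n2.live = "knn"  [S.hot ++ "n"]
5. n3.live = "un"  ["un"]
6. n4.val = false  [terminal]
7. n5.val = false  [terminal]
8. n6.val = true  [terminal]
9. n3.wid = -6  [-6]
10. n3.lim = 8  [len(A.live) + 6]
11. n7.hot = "xp"  [terminal]
12. n2.wid = 1  [A₁.lim - 7]
13. n2.lim = -7  [A₁.wid - 1]
14. n0.acc = "pn"  ["pn"]
15. n0.depth = true  [A.wid > 0]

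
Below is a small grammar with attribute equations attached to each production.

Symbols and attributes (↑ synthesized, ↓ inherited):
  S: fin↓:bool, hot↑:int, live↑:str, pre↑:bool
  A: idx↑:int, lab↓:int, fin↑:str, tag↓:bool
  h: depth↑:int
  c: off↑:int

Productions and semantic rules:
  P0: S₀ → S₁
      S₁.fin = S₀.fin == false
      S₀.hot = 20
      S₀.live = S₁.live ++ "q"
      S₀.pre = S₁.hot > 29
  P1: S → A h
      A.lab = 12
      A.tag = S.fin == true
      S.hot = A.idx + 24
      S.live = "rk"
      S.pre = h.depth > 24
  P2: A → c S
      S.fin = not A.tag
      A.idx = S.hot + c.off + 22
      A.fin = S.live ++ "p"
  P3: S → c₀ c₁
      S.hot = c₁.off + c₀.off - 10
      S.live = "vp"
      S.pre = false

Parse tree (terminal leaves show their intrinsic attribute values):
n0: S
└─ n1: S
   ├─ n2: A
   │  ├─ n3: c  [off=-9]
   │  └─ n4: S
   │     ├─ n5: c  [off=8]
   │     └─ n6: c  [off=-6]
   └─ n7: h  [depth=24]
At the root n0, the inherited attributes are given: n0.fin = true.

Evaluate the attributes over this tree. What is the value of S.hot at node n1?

1. n0.fin = true  [given at root]
2. n1.fin = false  [S₀.fin == false]
3. n2.lab = 12  [12]
4. n2.tag = false  [S.fin == true]
5. n3.off = -9  [terminal]
6. n4.fin = true  [not A.tag]
7. n5.off = 8  [terminal]
8. n6.off = -6  [terminal]
9. n4.hot = -8  [c₁.off + c₀.off - 10]
10. n4.live = "vp"  ["vp"]
11. n4.pre = false  [false]
12. n2.idx = 5  [S.hot + c.off + 22]
13. n2.fin = "vpp"  [S.live ++ "p"]
14. n7.depth = 24  [terminal]
15. n1.hot = 29  [A.idx + 24]
16. n1.live = "rk"  ["rk"]
17. n1.pre = false  [h.depth > 24]
18. n0.hot = 20  [20]
19. n0.live = "rkq"  [S₁.live ++ "q"]
20. n0.pre = false  [S₁.hot > 29]

29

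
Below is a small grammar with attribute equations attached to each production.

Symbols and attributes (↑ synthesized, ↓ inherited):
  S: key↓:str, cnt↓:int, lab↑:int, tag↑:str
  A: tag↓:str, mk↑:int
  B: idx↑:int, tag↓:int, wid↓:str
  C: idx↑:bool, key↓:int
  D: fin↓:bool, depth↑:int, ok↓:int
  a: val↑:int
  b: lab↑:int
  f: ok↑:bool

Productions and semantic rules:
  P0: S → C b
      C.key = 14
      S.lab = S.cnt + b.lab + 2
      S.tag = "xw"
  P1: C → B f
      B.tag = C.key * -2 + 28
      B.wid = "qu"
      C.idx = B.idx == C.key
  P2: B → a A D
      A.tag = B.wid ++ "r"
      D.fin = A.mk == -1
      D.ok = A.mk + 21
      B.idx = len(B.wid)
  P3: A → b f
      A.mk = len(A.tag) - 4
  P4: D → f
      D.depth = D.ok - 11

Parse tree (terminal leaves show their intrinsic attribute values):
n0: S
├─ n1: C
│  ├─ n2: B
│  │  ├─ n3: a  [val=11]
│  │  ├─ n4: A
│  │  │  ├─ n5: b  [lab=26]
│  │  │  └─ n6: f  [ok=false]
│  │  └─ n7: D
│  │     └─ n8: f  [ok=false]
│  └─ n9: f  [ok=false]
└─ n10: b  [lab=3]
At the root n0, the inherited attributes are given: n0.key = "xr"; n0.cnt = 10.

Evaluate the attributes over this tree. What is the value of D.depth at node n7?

9

1. n0.key = "xr"  [given at root]
2. n0.cnt = 10  [given at root]
3. n1.key = 14  [14]
4. n2.tag = 0  [C.key * -2 + 28]
5. n2.wid = "qu"  ["qu"]
6. n3.val = 11  [terminal]
7. n4.tag = "qur"  [B.wid ++ "r"]
8. n5.lab = 26  [terminal]
9. n6.ok = false  [terminal]
10. n4.mk = -1  [len(A.tag) - 4]
11. n7.fin = true  [A.mk == -1]
12. n7.ok = 20  [A.mk + 21]
13. n8.ok = false  [terminal]
14. n7.depth = 9  [D.ok - 11]
15. n2.idx = 2  [len(B.wid)]
16. n9.ok = false  [terminal]
17. n1.idx = false  [B.idx == C.key]
18. n10.lab = 3  [terminal]
19. n0.lab = 15  [S.cnt + b.lab + 2]
20. n0.tag = "xw"  ["xw"]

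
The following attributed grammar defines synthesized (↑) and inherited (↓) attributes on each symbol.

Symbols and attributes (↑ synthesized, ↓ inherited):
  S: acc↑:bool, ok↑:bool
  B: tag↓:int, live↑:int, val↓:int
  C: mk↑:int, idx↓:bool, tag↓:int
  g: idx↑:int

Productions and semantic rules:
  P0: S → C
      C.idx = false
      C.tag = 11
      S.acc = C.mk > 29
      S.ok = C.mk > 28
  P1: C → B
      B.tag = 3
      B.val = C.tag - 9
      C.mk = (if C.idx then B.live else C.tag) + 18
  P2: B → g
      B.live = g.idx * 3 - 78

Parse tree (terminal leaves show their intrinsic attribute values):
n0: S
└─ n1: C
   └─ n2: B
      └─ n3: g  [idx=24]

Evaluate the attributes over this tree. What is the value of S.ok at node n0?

true

1. n1.idx = false  [false]
2. n1.tag = 11  [11]
3. n2.tag = 3  [3]
4. n2.val = 2  [C.tag - 9]
5. n3.idx = 24  [terminal]
6. n2.live = -6  [g.idx * 3 - 78]
7. n1.mk = 29  [(if C.idx then B.live else C.tag) + 18]
8. n0.acc = false  [C.mk > 29]
9. n0.ok = true  [C.mk > 28]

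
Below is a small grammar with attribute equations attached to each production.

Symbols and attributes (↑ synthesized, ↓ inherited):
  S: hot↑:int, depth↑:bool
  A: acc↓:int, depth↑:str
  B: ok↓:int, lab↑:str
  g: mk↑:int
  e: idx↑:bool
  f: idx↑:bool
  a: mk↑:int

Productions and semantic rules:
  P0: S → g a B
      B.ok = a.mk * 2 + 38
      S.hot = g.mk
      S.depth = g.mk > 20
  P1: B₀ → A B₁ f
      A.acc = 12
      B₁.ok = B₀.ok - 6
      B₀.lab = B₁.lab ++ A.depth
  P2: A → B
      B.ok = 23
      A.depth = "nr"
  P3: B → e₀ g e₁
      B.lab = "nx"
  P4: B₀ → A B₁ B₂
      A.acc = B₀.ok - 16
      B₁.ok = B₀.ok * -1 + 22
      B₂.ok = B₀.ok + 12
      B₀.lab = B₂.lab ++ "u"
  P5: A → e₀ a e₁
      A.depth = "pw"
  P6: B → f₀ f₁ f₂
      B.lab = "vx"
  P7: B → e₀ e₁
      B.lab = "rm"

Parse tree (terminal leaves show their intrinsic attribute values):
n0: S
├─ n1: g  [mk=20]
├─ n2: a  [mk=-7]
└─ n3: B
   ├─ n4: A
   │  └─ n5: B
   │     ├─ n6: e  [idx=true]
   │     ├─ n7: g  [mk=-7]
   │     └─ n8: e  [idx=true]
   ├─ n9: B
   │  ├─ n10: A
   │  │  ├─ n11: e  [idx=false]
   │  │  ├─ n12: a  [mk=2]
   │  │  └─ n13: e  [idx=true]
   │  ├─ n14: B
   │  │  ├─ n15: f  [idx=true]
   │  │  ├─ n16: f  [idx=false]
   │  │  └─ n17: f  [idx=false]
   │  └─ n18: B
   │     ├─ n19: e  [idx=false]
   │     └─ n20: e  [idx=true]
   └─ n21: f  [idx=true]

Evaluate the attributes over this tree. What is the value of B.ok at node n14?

1. n1.mk = 20  [terminal]
2. n2.mk = -7  [terminal]
3. n3.ok = 24  [a.mk * 2 + 38]
4. n4.acc = 12  [12]
5. n5.ok = 23  [23]
6. n6.idx = true  [terminal]
7. n7.mk = -7  [terminal]
8. n8.idx = true  [terminal]
9. n5.lab = "nx"  ["nx"]
10. n4.depth = "nr"  ["nr"]
11. n9.ok = 18  [B₀.ok - 6]
12. n10.acc = 2  [B₀.ok - 16]
13. n11.idx = false  [terminal]
14. n12.mk = 2  [terminal]
15. n13.idx = true  [terminal]
16. n10.depth = "pw"  ["pw"]
17. n14.ok = 4  [B₀.ok * -1 + 22]
18. n15.idx = true  [terminal]
19. n16.idx = false  [terminal]
20. n17.idx = false  [terminal]
21. n14.lab = "vx"  ["vx"]
22. n18.ok = 30  [B₀.ok + 12]
23. n19.idx = false  [terminal]
24. n20.idx = true  [terminal]
25. n18.lab = "rm"  ["rm"]
26. n9.lab = "rmu"  [B₂.lab ++ "u"]
27. n21.idx = true  [terminal]
28. n3.lab = "rmunr"  [B₁.lab ++ A.depth]
29. n0.hot = 20  [g.mk]
30. n0.depth = false  [g.mk > 20]

4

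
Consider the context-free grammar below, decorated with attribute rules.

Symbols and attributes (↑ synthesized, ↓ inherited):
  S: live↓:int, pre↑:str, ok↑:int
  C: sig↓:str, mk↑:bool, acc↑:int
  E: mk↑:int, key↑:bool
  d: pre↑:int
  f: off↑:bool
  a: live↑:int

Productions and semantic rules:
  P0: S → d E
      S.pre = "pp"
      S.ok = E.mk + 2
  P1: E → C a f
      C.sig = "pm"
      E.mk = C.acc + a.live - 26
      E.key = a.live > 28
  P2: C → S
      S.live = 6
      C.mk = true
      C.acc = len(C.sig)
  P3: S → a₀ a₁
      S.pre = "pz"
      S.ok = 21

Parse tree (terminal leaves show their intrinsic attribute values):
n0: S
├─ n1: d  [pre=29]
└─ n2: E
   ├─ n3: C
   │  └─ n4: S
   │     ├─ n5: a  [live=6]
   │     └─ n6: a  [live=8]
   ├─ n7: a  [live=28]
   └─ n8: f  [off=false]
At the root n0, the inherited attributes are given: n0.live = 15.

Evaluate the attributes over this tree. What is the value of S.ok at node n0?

6

1. n0.live = 15  [given at root]
2. n1.pre = 29  [terminal]
3. n3.sig = "pm"  ["pm"]
4. n4.live = 6  [6]
5. n5.live = 6  [terminal]
6. n6.live = 8  [terminal]
7. n4.pre = "pz"  ["pz"]
8. n4.ok = 21  [21]
9. n3.mk = true  [true]
10. n3.acc = 2  [len(C.sig)]
11. n7.live = 28  [terminal]
12. n8.off = false  [terminal]
13. n2.mk = 4  [C.acc + a.live - 26]
14. n2.key = false  [a.live > 28]
15. n0.pre = "pp"  ["pp"]
16. n0.ok = 6  [E.mk + 2]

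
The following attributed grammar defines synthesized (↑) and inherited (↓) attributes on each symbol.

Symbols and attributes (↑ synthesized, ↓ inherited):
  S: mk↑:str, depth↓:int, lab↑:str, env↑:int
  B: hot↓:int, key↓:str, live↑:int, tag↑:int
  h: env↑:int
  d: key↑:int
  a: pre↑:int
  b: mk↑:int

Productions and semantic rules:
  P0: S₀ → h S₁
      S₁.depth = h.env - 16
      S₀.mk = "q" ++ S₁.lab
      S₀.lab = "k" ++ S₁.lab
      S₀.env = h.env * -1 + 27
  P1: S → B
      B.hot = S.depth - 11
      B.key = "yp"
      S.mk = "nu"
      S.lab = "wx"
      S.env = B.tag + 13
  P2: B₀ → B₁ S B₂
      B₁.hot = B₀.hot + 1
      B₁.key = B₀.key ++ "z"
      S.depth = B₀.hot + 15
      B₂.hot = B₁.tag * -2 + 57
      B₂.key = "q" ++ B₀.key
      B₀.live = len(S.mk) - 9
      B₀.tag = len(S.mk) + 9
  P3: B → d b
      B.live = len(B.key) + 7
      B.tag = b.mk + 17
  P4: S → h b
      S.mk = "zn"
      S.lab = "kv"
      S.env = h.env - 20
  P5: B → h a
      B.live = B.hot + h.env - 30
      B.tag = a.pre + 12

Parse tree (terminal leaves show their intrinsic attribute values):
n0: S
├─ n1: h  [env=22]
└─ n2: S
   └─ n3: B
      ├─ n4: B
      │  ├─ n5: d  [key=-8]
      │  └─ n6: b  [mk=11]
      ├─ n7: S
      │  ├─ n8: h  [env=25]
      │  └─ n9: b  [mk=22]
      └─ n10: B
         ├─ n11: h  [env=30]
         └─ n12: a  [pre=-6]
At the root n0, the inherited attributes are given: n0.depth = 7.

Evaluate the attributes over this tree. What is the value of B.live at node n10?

1

1. n0.depth = 7  [given at root]
2. n1.env = 22  [terminal]
3. n2.depth = 6  [h.env - 16]
4. n3.hot = -5  [S.depth - 11]
5. n3.key = "yp"  ["yp"]
6. n4.hot = -4  [B₀.hot + 1]
7. n4.key = "ypz"  [B₀.key ++ "z"]
8. n5.key = -8  [terminal]
9. n6.mk = 11  [terminal]
10. n4.live = 10  [len(B.key) + 7]
11. n4.tag = 28  [b.mk + 17]
12. n7.depth = 10  [B₀.hot + 15]
13. n8.env = 25  [terminal]
14. n9.mk = 22  [terminal]
15. n7.mk = "zn"  ["zn"]
16. n7.lab = "kv"  ["kv"]
17. n7.env = 5  [h.env - 20]
18. n10.hot = 1  [B₁.tag * -2 + 57]
19. n10.key = "qyp"  ["q" ++ B₀.key]
20. n11.env = 30  [terminal]
21. n12.pre = -6  [terminal]
22. n10.live = 1  [B.hot + h.env - 30]
23. n10.tag = 6  [a.pre + 12]
24. n3.live = -7  [len(S.mk) - 9]
25. n3.tag = 11  [len(S.mk) + 9]
26. n2.mk = "nu"  ["nu"]
27. n2.lab = "wx"  ["wx"]
28. n2.env = 24  [B.tag + 13]
29. n0.mk = "qwx"  ["q" ++ S₁.lab]
30. n0.lab = "kwx"  ["k" ++ S₁.lab]
31. n0.env = 5  [h.env * -1 + 27]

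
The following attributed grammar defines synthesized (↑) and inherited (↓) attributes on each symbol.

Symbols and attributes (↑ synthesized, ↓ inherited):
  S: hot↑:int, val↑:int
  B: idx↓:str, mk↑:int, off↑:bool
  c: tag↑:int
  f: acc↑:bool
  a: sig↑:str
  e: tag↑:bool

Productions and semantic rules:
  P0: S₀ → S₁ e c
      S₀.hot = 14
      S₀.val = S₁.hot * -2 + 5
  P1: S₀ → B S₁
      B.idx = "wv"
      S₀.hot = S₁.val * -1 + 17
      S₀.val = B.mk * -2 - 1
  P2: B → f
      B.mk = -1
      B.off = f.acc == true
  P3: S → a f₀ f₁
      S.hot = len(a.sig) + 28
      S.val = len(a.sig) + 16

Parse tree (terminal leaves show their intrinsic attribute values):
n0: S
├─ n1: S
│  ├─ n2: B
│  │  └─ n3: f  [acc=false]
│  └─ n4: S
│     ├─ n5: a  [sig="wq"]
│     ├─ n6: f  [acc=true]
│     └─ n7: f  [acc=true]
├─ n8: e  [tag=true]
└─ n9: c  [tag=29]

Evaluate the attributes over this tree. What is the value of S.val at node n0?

7

1. n2.idx = "wv"  ["wv"]
2. n3.acc = false  [terminal]
3. n2.mk = -1  [-1]
4. n2.off = false  [f.acc == true]
5. n5.sig = "wq"  [terminal]
6. n6.acc = true  [terminal]
7. n7.acc = true  [terminal]
8. n4.hot = 30  [len(a.sig) + 28]
9. n4.val = 18  [len(a.sig) + 16]
10. n1.hot = -1  [S₁.val * -1 + 17]
11. n1.val = 1  [B.mk * -2 - 1]
12. n8.tag = true  [terminal]
13. n9.tag = 29  [terminal]
14. n0.hot = 14  [14]
15. n0.val = 7  [S₁.hot * -2 + 5]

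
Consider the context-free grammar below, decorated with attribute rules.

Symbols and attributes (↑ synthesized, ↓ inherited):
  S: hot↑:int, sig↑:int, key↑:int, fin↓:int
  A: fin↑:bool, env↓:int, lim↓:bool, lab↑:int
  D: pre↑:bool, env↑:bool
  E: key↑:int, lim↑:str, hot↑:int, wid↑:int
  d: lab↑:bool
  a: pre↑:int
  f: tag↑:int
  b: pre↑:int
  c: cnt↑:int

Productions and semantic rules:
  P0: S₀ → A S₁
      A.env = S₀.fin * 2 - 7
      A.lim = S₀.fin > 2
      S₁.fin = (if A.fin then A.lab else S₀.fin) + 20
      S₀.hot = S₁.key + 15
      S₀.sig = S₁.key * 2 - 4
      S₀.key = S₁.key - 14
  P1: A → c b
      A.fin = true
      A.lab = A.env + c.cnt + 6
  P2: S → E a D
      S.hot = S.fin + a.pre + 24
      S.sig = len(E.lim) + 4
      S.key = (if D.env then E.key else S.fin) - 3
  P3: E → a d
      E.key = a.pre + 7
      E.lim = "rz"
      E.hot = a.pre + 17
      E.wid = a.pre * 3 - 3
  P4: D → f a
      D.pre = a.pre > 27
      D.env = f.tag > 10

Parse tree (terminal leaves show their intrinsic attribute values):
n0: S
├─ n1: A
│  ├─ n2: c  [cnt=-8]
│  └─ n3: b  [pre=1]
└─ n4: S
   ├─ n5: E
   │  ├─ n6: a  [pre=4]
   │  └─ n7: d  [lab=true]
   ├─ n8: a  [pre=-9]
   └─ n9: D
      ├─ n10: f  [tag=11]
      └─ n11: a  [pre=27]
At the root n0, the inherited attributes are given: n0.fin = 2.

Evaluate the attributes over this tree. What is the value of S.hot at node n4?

1. n0.fin = 2  [given at root]
2. n1.env = -3  [S₀.fin * 2 - 7]
3. n1.lim = false  [S₀.fin > 2]
4. n2.cnt = -8  [terminal]
5. n3.pre = 1  [terminal]
6. n1.fin = true  [true]
7. n1.lab = -5  [A.env + c.cnt + 6]
8. n4.fin = 15  [(if A.fin then A.lab else S₀.fin) + 20]
9. n6.pre = 4  [terminal]
10. n7.lab = true  [terminal]
11. n5.key = 11  [a.pre + 7]
12. n5.lim = "rz"  ["rz"]
13. n5.hot = 21  [a.pre + 17]
14. n5.wid = 9  [a.pre * 3 - 3]
15. n8.pre = -9  [terminal]
16. n10.tag = 11  [terminal]
17. n11.pre = 27  [terminal]
18. n9.pre = false  [a.pre > 27]
19. n9.env = true  [f.tag > 10]
20. n4.hot = 30  [S.fin + a.pre + 24]
21. n4.sig = 6  [len(E.lim) + 4]
22. n4.key = 8  [(if D.env then E.key else S.fin) - 3]
23. n0.hot = 23  [S₁.key + 15]
24. n0.sig = 12  [S₁.key * 2 - 4]
25. n0.key = -6  [S₁.key - 14]

30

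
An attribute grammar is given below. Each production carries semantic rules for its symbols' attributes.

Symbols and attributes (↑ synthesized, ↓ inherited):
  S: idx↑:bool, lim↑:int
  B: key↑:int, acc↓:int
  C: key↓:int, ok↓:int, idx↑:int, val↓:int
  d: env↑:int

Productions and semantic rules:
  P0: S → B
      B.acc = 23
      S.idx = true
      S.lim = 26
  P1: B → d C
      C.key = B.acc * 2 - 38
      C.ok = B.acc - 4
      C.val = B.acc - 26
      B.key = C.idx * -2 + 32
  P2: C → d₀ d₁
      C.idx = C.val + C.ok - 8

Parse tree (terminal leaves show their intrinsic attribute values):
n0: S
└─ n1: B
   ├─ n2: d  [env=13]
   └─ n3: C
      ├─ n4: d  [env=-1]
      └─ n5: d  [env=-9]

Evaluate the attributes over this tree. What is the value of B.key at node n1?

16

1. n1.acc = 23  [23]
2. n2.env = 13  [terminal]
3. n3.key = 8  [B.acc * 2 - 38]
4. n3.ok = 19  [B.acc - 4]
5. n3.val = -3  [B.acc - 26]
6. n4.env = -1  [terminal]
7. n5.env = -9  [terminal]
8. n3.idx = 8  [C.val + C.ok - 8]
9. n1.key = 16  [C.idx * -2 + 32]
10. n0.idx = true  [true]
11. n0.lim = 26  [26]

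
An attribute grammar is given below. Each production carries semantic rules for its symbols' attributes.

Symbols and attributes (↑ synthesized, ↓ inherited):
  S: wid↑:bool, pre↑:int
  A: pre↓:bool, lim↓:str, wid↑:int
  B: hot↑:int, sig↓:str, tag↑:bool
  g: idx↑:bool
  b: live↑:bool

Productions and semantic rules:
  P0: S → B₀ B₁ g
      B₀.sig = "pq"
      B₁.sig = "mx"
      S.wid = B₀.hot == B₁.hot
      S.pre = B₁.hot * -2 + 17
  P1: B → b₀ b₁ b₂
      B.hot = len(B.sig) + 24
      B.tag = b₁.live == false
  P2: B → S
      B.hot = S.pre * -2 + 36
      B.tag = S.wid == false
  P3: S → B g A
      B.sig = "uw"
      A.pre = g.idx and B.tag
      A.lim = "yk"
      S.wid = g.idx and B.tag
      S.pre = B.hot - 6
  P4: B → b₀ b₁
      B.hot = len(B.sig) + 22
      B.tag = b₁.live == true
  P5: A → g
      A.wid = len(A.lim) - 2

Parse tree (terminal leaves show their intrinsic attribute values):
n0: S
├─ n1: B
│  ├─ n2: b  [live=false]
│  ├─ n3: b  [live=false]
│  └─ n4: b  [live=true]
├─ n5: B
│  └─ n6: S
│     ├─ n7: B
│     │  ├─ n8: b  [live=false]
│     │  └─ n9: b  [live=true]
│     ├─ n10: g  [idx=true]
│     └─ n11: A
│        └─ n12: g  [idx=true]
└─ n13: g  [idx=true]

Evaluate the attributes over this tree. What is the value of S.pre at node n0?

17

1. n1.sig = "pq"  ["pq"]
2. n2.live = false  [terminal]
3. n3.live = false  [terminal]
4. n4.live = true  [terminal]
5. n1.hot = 26  [len(B.sig) + 24]
6. n1.tag = true  [b₁.live == false]
7. n5.sig = "mx"  ["mx"]
8. n7.sig = "uw"  ["uw"]
9. n8.live = false  [terminal]
10. n9.live = true  [terminal]
11. n7.hot = 24  [len(B.sig) + 22]
12. n7.tag = true  [b₁.live == true]
13. n10.idx = true  [terminal]
14. n11.pre = true  [g.idx and B.tag]
15. n11.lim = "yk"  ["yk"]
16. n12.idx = true  [terminal]
17. n11.wid = 0  [len(A.lim) - 2]
18. n6.wid = true  [g.idx and B.tag]
19. n6.pre = 18  [B.hot - 6]
20. n5.hot = 0  [S.pre * -2 + 36]
21. n5.tag = false  [S.wid == false]
22. n13.idx = true  [terminal]
23. n0.wid = false  [B₀.hot == B₁.hot]
24. n0.pre = 17  [B₁.hot * -2 + 17]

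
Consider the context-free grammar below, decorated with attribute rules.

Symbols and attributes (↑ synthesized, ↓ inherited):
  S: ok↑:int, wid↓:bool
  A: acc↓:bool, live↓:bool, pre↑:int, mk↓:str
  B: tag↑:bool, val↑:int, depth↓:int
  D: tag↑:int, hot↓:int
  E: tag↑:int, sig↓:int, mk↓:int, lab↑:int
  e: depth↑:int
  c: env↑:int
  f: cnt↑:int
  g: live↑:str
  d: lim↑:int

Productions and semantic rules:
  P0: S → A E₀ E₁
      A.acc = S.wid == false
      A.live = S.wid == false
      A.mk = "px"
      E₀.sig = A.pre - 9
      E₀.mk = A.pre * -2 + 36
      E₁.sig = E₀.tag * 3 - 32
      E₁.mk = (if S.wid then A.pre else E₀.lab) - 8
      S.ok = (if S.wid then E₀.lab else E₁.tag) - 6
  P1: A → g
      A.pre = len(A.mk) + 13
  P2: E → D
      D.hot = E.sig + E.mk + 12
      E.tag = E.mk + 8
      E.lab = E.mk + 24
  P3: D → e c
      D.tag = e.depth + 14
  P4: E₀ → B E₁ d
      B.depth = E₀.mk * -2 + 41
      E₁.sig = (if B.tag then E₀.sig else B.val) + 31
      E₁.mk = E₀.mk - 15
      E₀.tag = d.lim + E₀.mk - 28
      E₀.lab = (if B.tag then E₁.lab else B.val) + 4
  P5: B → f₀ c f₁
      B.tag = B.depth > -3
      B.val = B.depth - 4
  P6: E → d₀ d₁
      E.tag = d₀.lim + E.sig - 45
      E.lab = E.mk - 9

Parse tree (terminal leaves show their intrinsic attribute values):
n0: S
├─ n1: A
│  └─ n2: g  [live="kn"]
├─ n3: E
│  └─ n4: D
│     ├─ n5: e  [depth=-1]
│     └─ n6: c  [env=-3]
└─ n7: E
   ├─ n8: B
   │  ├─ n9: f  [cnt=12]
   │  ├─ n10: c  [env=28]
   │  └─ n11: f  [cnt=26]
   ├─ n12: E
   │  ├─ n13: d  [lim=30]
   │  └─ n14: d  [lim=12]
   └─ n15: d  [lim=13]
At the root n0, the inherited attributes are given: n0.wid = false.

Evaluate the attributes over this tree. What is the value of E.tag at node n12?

1. n0.wid = false  [given at root]
2. n1.acc = true  [S.wid == false]
3. n1.live = true  [S.wid == false]
4. n1.mk = "px"  ["px"]
5. n2.live = "kn"  [terminal]
6. n1.pre = 15  [len(A.mk) + 13]
7. n3.sig = 6  [A.pre - 9]
8. n3.mk = 6  [A.pre * -2 + 36]
9. n4.hot = 24  [E.sig + E.mk + 12]
10. n5.depth = -1  [terminal]
11. n6.env = -3  [terminal]
12. n4.tag = 13  [e.depth + 14]
13. n3.tag = 14  [E.mk + 8]
14. n3.lab = 30  [E.mk + 24]
15. n7.sig = 10  [E₀.tag * 3 - 32]
16. n7.mk = 22  [(if S.wid then A.pre else E₀.lab) - 8]
17. n8.depth = -3  [E₀.mk * -2 + 41]
18. n9.cnt = 12  [terminal]
19. n10.env = 28  [terminal]
20. n11.cnt = 26  [terminal]
21. n8.tag = false  [B.depth > -3]
22. n8.val = -7  [B.depth - 4]
23. n12.sig = 24  [(if B.tag then E₀.sig else B.val) + 31]
24. n12.mk = 7  [E₀.mk - 15]
25. n13.lim = 30  [terminal]
26. n14.lim = 12  [terminal]
27. n12.tag = 9  [d₀.lim + E.sig - 45]
28. n12.lab = -2  [E.mk - 9]
29. n15.lim = 13  [terminal]
30. n7.tag = 7  [d.lim + E₀.mk - 28]
31. n7.lab = -3  [(if B.tag then E₁.lab else B.val) + 4]
32. n0.ok = 1  [(if S.wid then E₀.lab else E₁.tag) - 6]

9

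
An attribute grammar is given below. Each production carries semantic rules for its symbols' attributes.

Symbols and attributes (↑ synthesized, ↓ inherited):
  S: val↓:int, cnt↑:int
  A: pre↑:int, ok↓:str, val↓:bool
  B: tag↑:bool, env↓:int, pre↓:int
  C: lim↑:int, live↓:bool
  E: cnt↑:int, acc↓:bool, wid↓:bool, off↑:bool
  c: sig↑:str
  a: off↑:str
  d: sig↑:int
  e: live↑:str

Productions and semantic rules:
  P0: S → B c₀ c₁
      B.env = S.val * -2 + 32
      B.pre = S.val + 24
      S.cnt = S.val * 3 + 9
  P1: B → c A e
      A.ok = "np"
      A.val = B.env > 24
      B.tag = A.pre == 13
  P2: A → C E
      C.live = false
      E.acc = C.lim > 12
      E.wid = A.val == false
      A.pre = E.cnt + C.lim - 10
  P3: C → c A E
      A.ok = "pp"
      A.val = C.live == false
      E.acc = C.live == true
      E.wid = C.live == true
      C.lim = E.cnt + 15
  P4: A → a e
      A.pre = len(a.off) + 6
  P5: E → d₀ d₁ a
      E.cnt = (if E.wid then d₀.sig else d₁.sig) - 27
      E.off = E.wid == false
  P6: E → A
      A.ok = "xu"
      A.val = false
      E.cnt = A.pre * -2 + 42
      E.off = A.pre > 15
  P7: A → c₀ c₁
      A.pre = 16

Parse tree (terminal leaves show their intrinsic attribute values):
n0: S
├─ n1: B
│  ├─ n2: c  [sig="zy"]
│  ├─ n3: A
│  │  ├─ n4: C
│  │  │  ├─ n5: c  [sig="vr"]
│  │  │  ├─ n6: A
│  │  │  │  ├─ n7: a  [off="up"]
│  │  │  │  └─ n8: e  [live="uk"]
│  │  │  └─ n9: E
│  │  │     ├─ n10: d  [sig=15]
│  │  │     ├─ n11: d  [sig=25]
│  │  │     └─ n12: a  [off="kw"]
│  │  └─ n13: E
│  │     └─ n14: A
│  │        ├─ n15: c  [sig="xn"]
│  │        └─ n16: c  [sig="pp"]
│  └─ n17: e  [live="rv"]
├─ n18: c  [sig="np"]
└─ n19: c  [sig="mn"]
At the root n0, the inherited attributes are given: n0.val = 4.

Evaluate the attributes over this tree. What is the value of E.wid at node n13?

1. n0.val = 4  [given at root]
2. n1.env = 24  [S.val * -2 + 32]
3. n1.pre = 28  [S.val + 24]
4. n2.sig = "zy"  [terminal]
5. n3.ok = "np"  ["np"]
6. n3.val = false  [B.env > 24]
7. n4.live = false  [false]
8. n5.sig = "vr"  [terminal]
9. n6.ok = "pp"  ["pp"]
10. n6.val = true  [C.live == false]
11. n7.off = "up"  [terminal]
12. n8.live = "uk"  [terminal]
13. n6.pre = 8  [len(a.off) + 6]
14. n9.acc = false  [C.live == true]
15. n9.wid = false  [C.live == true]
16. n10.sig = 15  [terminal]
17. n11.sig = 25  [terminal]
18. n12.off = "kw"  [terminal]
19. n9.cnt = -2  [(if E.wid then d₀.sig else d₁.sig) - 27]
20. n9.off = true  [E.wid == false]
21. n4.lim = 13  [E.cnt + 15]
22. n13.acc = true  [C.lim > 12]
23. n13.wid = true  [A.val == false]
24. n14.ok = "xu"  ["xu"]
25. n14.val = false  [false]
26. n15.sig = "xn"  [terminal]
27. n16.sig = "pp"  [terminal]
28. n14.pre = 16  [16]
29. n13.cnt = 10  [A.pre * -2 + 42]
30. n13.off = true  [A.pre > 15]
31. n3.pre = 13  [E.cnt + C.lim - 10]
32. n17.live = "rv"  [terminal]
33. n1.tag = true  [A.pre == 13]
34. n18.sig = "np"  [terminal]
35. n19.sig = "mn"  [terminal]
36. n0.cnt = 21  [S.val * 3 + 9]

true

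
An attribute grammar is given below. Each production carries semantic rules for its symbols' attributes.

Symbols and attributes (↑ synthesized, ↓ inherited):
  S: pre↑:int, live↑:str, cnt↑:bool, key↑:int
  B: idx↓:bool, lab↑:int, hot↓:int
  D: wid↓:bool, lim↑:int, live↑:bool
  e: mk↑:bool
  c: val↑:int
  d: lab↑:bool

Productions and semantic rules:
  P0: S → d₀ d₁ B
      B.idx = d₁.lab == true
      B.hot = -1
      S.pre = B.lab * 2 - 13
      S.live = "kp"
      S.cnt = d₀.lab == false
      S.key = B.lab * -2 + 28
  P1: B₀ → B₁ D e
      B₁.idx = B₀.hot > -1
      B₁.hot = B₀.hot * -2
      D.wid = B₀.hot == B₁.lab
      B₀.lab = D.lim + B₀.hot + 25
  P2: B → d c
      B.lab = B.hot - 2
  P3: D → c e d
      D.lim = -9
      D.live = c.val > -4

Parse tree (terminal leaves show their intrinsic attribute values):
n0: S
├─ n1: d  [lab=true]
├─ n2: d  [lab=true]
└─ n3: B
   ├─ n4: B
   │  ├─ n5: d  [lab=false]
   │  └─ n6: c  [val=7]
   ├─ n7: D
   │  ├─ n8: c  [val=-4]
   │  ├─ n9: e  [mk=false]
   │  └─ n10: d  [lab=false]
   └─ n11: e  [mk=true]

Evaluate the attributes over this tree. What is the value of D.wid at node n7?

false

1. n1.lab = true  [terminal]
2. n2.lab = true  [terminal]
3. n3.idx = true  [d₁.lab == true]
4. n3.hot = -1  [-1]
5. n4.idx = false  [B₀.hot > -1]
6. n4.hot = 2  [B₀.hot * -2]
7. n5.lab = false  [terminal]
8. n6.val = 7  [terminal]
9. n4.lab = 0  [B.hot - 2]
10. n7.wid = false  [B₀.hot == B₁.lab]
11. n8.val = -4  [terminal]
12. n9.mk = false  [terminal]
13. n10.lab = false  [terminal]
14. n7.lim = -9  [-9]
15. n7.live = false  [c.val > -4]
16. n11.mk = true  [terminal]
17. n3.lab = 15  [D.lim + B₀.hot + 25]
18. n0.pre = 17  [B.lab * 2 - 13]
19. n0.live = "kp"  ["kp"]
20. n0.cnt = false  [d₀.lab == false]
21. n0.key = -2  [B.lab * -2 + 28]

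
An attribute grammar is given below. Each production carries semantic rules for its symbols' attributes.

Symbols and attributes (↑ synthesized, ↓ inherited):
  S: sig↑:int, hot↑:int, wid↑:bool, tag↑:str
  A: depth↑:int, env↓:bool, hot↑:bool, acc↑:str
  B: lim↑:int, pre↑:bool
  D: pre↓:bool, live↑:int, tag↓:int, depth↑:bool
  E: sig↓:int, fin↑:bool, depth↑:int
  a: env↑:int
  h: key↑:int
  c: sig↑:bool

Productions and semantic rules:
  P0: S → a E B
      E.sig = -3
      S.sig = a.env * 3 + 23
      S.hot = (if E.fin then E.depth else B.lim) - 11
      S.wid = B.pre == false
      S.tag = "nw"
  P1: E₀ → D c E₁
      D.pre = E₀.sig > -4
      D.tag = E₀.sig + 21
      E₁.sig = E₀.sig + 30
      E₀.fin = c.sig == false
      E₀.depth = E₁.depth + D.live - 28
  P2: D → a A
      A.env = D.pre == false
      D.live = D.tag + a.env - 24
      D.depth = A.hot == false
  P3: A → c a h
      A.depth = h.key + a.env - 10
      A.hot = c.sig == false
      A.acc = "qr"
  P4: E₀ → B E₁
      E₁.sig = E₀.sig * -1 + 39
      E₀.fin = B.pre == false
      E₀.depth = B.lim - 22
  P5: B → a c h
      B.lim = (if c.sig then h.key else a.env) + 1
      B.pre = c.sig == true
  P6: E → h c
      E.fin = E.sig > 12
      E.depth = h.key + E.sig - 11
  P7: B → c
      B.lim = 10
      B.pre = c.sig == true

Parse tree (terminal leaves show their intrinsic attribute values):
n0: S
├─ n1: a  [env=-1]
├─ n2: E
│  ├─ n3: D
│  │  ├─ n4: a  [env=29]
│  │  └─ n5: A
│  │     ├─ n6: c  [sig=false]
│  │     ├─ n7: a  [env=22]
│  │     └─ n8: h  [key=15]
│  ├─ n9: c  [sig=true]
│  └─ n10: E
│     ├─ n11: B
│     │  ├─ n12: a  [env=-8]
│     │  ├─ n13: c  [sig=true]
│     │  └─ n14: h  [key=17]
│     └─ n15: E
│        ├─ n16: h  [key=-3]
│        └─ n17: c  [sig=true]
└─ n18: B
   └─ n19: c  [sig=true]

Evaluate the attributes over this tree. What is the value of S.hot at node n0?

1. n1.env = -1  [terminal]
2. n2.sig = -3  [-3]
3. n3.pre = true  [E₀.sig > -4]
4. n3.tag = 18  [E₀.sig + 21]
5. n4.env = 29  [terminal]
6. n5.env = false  [D.pre == false]
7. n6.sig = false  [terminal]
8. n7.env = 22  [terminal]
9. n8.key = 15  [terminal]
10. n5.depth = 27  [h.key + a.env - 10]
11. n5.hot = true  [c.sig == false]
12. n5.acc = "qr"  ["qr"]
13. n3.live = 23  [D.tag + a.env - 24]
14. n3.depth = false  [A.hot == false]
15. n9.sig = true  [terminal]
16. n10.sig = 27  [E₀.sig + 30]
17. n12.env = -8  [terminal]
18. n13.sig = true  [terminal]
19. n14.key = 17  [terminal]
20. n11.lim = 18  [(if c.sig then h.key else a.env) + 1]
21. n11.pre = true  [c.sig == true]
22. n15.sig = 12  [E₀.sig * -1 + 39]
23. n16.key = -3  [terminal]
24. n17.sig = true  [terminal]
25. n15.fin = false  [E.sig > 12]
26. n15.depth = -2  [h.key + E.sig - 11]
27. n10.fin = false  [B.pre == false]
28. n10.depth = -4  [B.lim - 22]
29. n2.fin = false  [c.sig == false]
30. n2.depth = -9  [E₁.depth + D.live - 28]
31. n19.sig = true  [terminal]
32. n18.lim = 10  [10]
33. n18.pre = true  [c.sig == true]
34. n0.sig = 20  [a.env * 3 + 23]
35. n0.hot = -1  [(if E.fin then E.depth else B.lim) - 11]
36. n0.wid = false  [B.pre == false]
37. n0.tag = "nw"  ["nw"]

-1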